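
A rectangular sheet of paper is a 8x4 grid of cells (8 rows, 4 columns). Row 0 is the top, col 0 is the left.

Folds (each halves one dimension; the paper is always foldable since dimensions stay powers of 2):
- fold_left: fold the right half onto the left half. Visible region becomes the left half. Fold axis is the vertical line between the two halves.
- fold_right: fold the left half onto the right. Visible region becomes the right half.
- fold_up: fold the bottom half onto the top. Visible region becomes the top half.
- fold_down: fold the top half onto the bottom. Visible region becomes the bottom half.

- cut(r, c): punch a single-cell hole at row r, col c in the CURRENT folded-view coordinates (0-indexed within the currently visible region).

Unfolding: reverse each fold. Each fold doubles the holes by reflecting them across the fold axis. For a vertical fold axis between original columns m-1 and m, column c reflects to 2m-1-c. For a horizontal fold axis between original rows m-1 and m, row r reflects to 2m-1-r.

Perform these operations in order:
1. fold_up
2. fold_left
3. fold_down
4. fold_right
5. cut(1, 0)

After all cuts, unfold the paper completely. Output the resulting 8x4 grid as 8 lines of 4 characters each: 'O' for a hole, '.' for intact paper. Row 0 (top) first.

Answer: OOOO
....
....
OOOO
OOOO
....
....
OOOO

Derivation:
Op 1 fold_up: fold axis h@4; visible region now rows[0,4) x cols[0,4) = 4x4
Op 2 fold_left: fold axis v@2; visible region now rows[0,4) x cols[0,2) = 4x2
Op 3 fold_down: fold axis h@2; visible region now rows[2,4) x cols[0,2) = 2x2
Op 4 fold_right: fold axis v@1; visible region now rows[2,4) x cols[1,2) = 2x1
Op 5 cut(1, 0): punch at orig (3,1); cuts so far [(3, 1)]; region rows[2,4) x cols[1,2) = 2x1
Unfold 1 (reflect across v@1): 2 holes -> [(3, 0), (3, 1)]
Unfold 2 (reflect across h@2): 4 holes -> [(0, 0), (0, 1), (3, 0), (3, 1)]
Unfold 3 (reflect across v@2): 8 holes -> [(0, 0), (0, 1), (0, 2), (0, 3), (3, 0), (3, 1), (3, 2), (3, 3)]
Unfold 4 (reflect across h@4): 16 holes -> [(0, 0), (0, 1), (0, 2), (0, 3), (3, 0), (3, 1), (3, 2), (3, 3), (4, 0), (4, 1), (4, 2), (4, 3), (7, 0), (7, 1), (7, 2), (7, 3)]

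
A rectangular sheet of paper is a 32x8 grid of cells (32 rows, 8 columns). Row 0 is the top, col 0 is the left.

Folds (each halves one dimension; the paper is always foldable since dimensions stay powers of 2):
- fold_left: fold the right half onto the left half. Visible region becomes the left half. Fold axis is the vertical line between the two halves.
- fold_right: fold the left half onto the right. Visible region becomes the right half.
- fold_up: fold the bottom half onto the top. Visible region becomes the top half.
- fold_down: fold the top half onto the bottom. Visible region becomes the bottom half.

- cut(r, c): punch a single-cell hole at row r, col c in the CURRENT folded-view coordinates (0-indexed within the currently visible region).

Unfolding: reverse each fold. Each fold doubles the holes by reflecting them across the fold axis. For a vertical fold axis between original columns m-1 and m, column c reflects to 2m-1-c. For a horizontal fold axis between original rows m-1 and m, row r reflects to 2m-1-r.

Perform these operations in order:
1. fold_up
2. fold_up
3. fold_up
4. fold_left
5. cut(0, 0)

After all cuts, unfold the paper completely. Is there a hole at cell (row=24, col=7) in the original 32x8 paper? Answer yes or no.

Answer: yes

Derivation:
Op 1 fold_up: fold axis h@16; visible region now rows[0,16) x cols[0,8) = 16x8
Op 2 fold_up: fold axis h@8; visible region now rows[0,8) x cols[0,8) = 8x8
Op 3 fold_up: fold axis h@4; visible region now rows[0,4) x cols[0,8) = 4x8
Op 4 fold_left: fold axis v@4; visible region now rows[0,4) x cols[0,4) = 4x4
Op 5 cut(0, 0): punch at orig (0,0); cuts so far [(0, 0)]; region rows[0,4) x cols[0,4) = 4x4
Unfold 1 (reflect across v@4): 2 holes -> [(0, 0), (0, 7)]
Unfold 2 (reflect across h@4): 4 holes -> [(0, 0), (0, 7), (7, 0), (7, 7)]
Unfold 3 (reflect across h@8): 8 holes -> [(0, 0), (0, 7), (7, 0), (7, 7), (8, 0), (8, 7), (15, 0), (15, 7)]
Unfold 4 (reflect across h@16): 16 holes -> [(0, 0), (0, 7), (7, 0), (7, 7), (8, 0), (8, 7), (15, 0), (15, 7), (16, 0), (16, 7), (23, 0), (23, 7), (24, 0), (24, 7), (31, 0), (31, 7)]
Holes: [(0, 0), (0, 7), (7, 0), (7, 7), (8, 0), (8, 7), (15, 0), (15, 7), (16, 0), (16, 7), (23, 0), (23, 7), (24, 0), (24, 7), (31, 0), (31, 7)]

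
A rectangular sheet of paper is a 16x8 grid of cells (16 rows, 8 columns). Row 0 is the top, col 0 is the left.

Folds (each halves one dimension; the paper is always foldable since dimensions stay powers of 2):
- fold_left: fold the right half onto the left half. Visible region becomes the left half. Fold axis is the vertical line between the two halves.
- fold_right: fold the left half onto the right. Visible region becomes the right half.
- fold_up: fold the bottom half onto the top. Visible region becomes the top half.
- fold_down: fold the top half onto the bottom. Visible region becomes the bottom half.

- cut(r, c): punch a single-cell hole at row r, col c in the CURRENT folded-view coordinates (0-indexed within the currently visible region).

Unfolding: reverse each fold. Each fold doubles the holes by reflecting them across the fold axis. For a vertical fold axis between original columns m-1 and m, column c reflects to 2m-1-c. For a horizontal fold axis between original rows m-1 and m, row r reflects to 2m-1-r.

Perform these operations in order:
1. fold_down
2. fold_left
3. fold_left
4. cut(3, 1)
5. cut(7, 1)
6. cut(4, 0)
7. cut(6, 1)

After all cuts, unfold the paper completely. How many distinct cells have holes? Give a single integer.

Op 1 fold_down: fold axis h@8; visible region now rows[8,16) x cols[0,8) = 8x8
Op 2 fold_left: fold axis v@4; visible region now rows[8,16) x cols[0,4) = 8x4
Op 3 fold_left: fold axis v@2; visible region now rows[8,16) x cols[0,2) = 8x2
Op 4 cut(3, 1): punch at orig (11,1); cuts so far [(11, 1)]; region rows[8,16) x cols[0,2) = 8x2
Op 5 cut(7, 1): punch at orig (15,1); cuts so far [(11, 1), (15, 1)]; region rows[8,16) x cols[0,2) = 8x2
Op 6 cut(4, 0): punch at orig (12,0); cuts so far [(11, 1), (12, 0), (15, 1)]; region rows[8,16) x cols[0,2) = 8x2
Op 7 cut(6, 1): punch at orig (14,1); cuts so far [(11, 1), (12, 0), (14, 1), (15, 1)]; region rows[8,16) x cols[0,2) = 8x2
Unfold 1 (reflect across v@2): 8 holes -> [(11, 1), (11, 2), (12, 0), (12, 3), (14, 1), (14, 2), (15, 1), (15, 2)]
Unfold 2 (reflect across v@4): 16 holes -> [(11, 1), (11, 2), (11, 5), (11, 6), (12, 0), (12, 3), (12, 4), (12, 7), (14, 1), (14, 2), (14, 5), (14, 6), (15, 1), (15, 2), (15, 5), (15, 6)]
Unfold 3 (reflect across h@8): 32 holes -> [(0, 1), (0, 2), (0, 5), (0, 6), (1, 1), (1, 2), (1, 5), (1, 6), (3, 0), (3, 3), (3, 4), (3, 7), (4, 1), (4, 2), (4, 5), (4, 6), (11, 1), (11, 2), (11, 5), (11, 6), (12, 0), (12, 3), (12, 4), (12, 7), (14, 1), (14, 2), (14, 5), (14, 6), (15, 1), (15, 2), (15, 5), (15, 6)]

Answer: 32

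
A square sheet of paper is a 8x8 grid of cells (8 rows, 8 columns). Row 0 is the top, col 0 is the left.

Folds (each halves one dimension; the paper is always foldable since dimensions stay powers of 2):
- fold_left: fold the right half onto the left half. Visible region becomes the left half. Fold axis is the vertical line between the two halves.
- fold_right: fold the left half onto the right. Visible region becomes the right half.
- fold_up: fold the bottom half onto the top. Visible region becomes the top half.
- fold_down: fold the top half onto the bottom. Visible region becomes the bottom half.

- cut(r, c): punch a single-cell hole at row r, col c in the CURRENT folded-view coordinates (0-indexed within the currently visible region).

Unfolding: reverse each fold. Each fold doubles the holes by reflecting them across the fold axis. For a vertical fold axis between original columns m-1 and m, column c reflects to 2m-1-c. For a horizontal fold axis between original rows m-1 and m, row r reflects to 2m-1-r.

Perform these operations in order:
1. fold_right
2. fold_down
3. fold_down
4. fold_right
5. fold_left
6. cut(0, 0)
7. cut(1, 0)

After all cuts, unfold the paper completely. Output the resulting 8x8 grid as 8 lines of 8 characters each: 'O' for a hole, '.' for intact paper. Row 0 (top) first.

Answer: OOOOOOOO
OOOOOOOO
OOOOOOOO
OOOOOOOO
OOOOOOOO
OOOOOOOO
OOOOOOOO
OOOOOOOO

Derivation:
Op 1 fold_right: fold axis v@4; visible region now rows[0,8) x cols[4,8) = 8x4
Op 2 fold_down: fold axis h@4; visible region now rows[4,8) x cols[4,8) = 4x4
Op 3 fold_down: fold axis h@6; visible region now rows[6,8) x cols[4,8) = 2x4
Op 4 fold_right: fold axis v@6; visible region now rows[6,8) x cols[6,8) = 2x2
Op 5 fold_left: fold axis v@7; visible region now rows[6,8) x cols[6,7) = 2x1
Op 6 cut(0, 0): punch at orig (6,6); cuts so far [(6, 6)]; region rows[6,8) x cols[6,7) = 2x1
Op 7 cut(1, 0): punch at orig (7,6); cuts so far [(6, 6), (7, 6)]; region rows[6,8) x cols[6,7) = 2x1
Unfold 1 (reflect across v@7): 4 holes -> [(6, 6), (6, 7), (7, 6), (7, 7)]
Unfold 2 (reflect across v@6): 8 holes -> [(6, 4), (6, 5), (6, 6), (6, 7), (7, 4), (7, 5), (7, 6), (7, 7)]
Unfold 3 (reflect across h@6): 16 holes -> [(4, 4), (4, 5), (4, 6), (4, 7), (5, 4), (5, 5), (5, 6), (5, 7), (6, 4), (6, 5), (6, 6), (6, 7), (7, 4), (7, 5), (7, 6), (7, 7)]
Unfold 4 (reflect across h@4): 32 holes -> [(0, 4), (0, 5), (0, 6), (0, 7), (1, 4), (1, 5), (1, 6), (1, 7), (2, 4), (2, 5), (2, 6), (2, 7), (3, 4), (3, 5), (3, 6), (3, 7), (4, 4), (4, 5), (4, 6), (4, 7), (5, 4), (5, 5), (5, 6), (5, 7), (6, 4), (6, 5), (6, 6), (6, 7), (7, 4), (7, 5), (7, 6), (7, 7)]
Unfold 5 (reflect across v@4): 64 holes -> [(0, 0), (0, 1), (0, 2), (0, 3), (0, 4), (0, 5), (0, 6), (0, 7), (1, 0), (1, 1), (1, 2), (1, 3), (1, 4), (1, 5), (1, 6), (1, 7), (2, 0), (2, 1), (2, 2), (2, 3), (2, 4), (2, 5), (2, 6), (2, 7), (3, 0), (3, 1), (3, 2), (3, 3), (3, 4), (3, 5), (3, 6), (3, 7), (4, 0), (4, 1), (4, 2), (4, 3), (4, 4), (4, 5), (4, 6), (4, 7), (5, 0), (5, 1), (5, 2), (5, 3), (5, 4), (5, 5), (5, 6), (5, 7), (6, 0), (6, 1), (6, 2), (6, 3), (6, 4), (6, 5), (6, 6), (6, 7), (7, 0), (7, 1), (7, 2), (7, 3), (7, 4), (7, 5), (7, 6), (7, 7)]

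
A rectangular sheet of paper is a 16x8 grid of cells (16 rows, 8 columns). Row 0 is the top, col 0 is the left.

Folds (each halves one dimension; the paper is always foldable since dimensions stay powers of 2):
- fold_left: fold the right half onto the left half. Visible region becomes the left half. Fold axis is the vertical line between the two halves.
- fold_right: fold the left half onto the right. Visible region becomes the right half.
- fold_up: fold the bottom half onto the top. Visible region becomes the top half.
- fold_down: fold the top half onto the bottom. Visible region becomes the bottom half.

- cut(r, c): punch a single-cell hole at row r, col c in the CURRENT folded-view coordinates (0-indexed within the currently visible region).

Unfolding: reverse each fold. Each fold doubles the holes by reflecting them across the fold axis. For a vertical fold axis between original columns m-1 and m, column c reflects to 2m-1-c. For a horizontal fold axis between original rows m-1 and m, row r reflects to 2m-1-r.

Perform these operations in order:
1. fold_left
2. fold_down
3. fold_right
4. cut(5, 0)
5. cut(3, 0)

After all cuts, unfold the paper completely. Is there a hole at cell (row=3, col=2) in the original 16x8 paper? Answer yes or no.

Op 1 fold_left: fold axis v@4; visible region now rows[0,16) x cols[0,4) = 16x4
Op 2 fold_down: fold axis h@8; visible region now rows[8,16) x cols[0,4) = 8x4
Op 3 fold_right: fold axis v@2; visible region now rows[8,16) x cols[2,4) = 8x2
Op 4 cut(5, 0): punch at orig (13,2); cuts so far [(13, 2)]; region rows[8,16) x cols[2,4) = 8x2
Op 5 cut(3, 0): punch at orig (11,2); cuts so far [(11, 2), (13, 2)]; region rows[8,16) x cols[2,4) = 8x2
Unfold 1 (reflect across v@2): 4 holes -> [(11, 1), (11, 2), (13, 1), (13, 2)]
Unfold 2 (reflect across h@8): 8 holes -> [(2, 1), (2, 2), (4, 1), (4, 2), (11, 1), (11, 2), (13, 1), (13, 2)]
Unfold 3 (reflect across v@4): 16 holes -> [(2, 1), (2, 2), (2, 5), (2, 6), (4, 1), (4, 2), (4, 5), (4, 6), (11, 1), (11, 2), (11, 5), (11, 6), (13, 1), (13, 2), (13, 5), (13, 6)]
Holes: [(2, 1), (2, 2), (2, 5), (2, 6), (4, 1), (4, 2), (4, 5), (4, 6), (11, 1), (11, 2), (11, 5), (11, 6), (13, 1), (13, 2), (13, 5), (13, 6)]

Answer: no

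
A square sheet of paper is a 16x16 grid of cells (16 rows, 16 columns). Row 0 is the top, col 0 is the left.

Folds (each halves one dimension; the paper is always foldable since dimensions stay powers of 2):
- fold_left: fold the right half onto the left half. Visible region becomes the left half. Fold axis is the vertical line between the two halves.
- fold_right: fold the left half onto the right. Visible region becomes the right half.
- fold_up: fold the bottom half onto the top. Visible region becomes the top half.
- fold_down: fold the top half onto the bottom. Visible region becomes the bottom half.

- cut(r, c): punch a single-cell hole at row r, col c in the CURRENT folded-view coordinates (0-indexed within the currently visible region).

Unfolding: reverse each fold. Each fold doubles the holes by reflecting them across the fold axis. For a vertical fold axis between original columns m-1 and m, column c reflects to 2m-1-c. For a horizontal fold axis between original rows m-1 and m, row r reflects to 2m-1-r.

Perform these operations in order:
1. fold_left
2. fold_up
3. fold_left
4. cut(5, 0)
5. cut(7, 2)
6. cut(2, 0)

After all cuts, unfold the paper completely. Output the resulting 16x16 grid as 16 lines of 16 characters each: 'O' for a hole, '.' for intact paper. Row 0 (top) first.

Op 1 fold_left: fold axis v@8; visible region now rows[0,16) x cols[0,8) = 16x8
Op 2 fold_up: fold axis h@8; visible region now rows[0,8) x cols[0,8) = 8x8
Op 3 fold_left: fold axis v@4; visible region now rows[0,8) x cols[0,4) = 8x4
Op 4 cut(5, 0): punch at orig (5,0); cuts so far [(5, 0)]; region rows[0,8) x cols[0,4) = 8x4
Op 5 cut(7, 2): punch at orig (7,2); cuts so far [(5, 0), (7, 2)]; region rows[0,8) x cols[0,4) = 8x4
Op 6 cut(2, 0): punch at orig (2,0); cuts so far [(2, 0), (5, 0), (7, 2)]; region rows[0,8) x cols[0,4) = 8x4
Unfold 1 (reflect across v@4): 6 holes -> [(2, 0), (2, 7), (5, 0), (5, 7), (7, 2), (7, 5)]
Unfold 2 (reflect across h@8): 12 holes -> [(2, 0), (2, 7), (5, 0), (5, 7), (7, 2), (7, 5), (8, 2), (8, 5), (10, 0), (10, 7), (13, 0), (13, 7)]
Unfold 3 (reflect across v@8): 24 holes -> [(2, 0), (2, 7), (2, 8), (2, 15), (5, 0), (5, 7), (5, 8), (5, 15), (7, 2), (7, 5), (7, 10), (7, 13), (8, 2), (8, 5), (8, 10), (8, 13), (10, 0), (10, 7), (10, 8), (10, 15), (13, 0), (13, 7), (13, 8), (13, 15)]

Answer: ................
................
O......OO......O
................
................
O......OO......O
................
..O..O....O..O..
..O..O....O..O..
................
O......OO......O
................
................
O......OO......O
................
................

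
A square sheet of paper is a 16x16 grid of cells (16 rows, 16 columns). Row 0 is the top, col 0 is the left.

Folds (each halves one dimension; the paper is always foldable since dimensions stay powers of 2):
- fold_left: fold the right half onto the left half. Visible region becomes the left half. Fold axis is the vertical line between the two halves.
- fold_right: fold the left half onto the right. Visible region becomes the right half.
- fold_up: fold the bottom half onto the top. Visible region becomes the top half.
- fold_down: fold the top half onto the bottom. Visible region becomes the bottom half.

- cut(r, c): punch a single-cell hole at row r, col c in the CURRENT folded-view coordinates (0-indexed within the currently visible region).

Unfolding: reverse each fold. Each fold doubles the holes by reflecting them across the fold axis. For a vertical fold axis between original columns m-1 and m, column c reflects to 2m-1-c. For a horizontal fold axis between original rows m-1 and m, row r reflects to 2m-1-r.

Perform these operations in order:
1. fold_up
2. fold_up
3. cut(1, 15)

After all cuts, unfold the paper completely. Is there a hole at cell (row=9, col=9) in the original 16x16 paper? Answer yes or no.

Op 1 fold_up: fold axis h@8; visible region now rows[0,8) x cols[0,16) = 8x16
Op 2 fold_up: fold axis h@4; visible region now rows[0,4) x cols[0,16) = 4x16
Op 3 cut(1, 15): punch at orig (1,15); cuts so far [(1, 15)]; region rows[0,4) x cols[0,16) = 4x16
Unfold 1 (reflect across h@4): 2 holes -> [(1, 15), (6, 15)]
Unfold 2 (reflect across h@8): 4 holes -> [(1, 15), (6, 15), (9, 15), (14, 15)]
Holes: [(1, 15), (6, 15), (9, 15), (14, 15)]

Answer: no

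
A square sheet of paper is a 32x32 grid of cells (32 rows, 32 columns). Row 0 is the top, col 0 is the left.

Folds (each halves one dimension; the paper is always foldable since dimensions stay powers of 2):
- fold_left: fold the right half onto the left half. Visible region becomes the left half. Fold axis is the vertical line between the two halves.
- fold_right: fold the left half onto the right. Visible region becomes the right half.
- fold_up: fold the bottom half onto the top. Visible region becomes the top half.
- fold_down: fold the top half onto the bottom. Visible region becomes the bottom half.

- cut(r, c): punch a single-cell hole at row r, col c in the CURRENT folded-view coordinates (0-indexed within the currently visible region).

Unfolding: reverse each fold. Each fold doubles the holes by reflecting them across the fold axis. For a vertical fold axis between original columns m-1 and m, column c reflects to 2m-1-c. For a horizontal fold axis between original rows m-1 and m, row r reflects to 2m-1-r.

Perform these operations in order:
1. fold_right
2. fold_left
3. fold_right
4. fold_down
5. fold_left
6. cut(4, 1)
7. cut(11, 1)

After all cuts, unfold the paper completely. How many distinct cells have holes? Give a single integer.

Answer: 64

Derivation:
Op 1 fold_right: fold axis v@16; visible region now rows[0,32) x cols[16,32) = 32x16
Op 2 fold_left: fold axis v@24; visible region now rows[0,32) x cols[16,24) = 32x8
Op 3 fold_right: fold axis v@20; visible region now rows[0,32) x cols[20,24) = 32x4
Op 4 fold_down: fold axis h@16; visible region now rows[16,32) x cols[20,24) = 16x4
Op 5 fold_left: fold axis v@22; visible region now rows[16,32) x cols[20,22) = 16x2
Op 6 cut(4, 1): punch at orig (20,21); cuts so far [(20, 21)]; region rows[16,32) x cols[20,22) = 16x2
Op 7 cut(11, 1): punch at orig (27,21); cuts so far [(20, 21), (27, 21)]; region rows[16,32) x cols[20,22) = 16x2
Unfold 1 (reflect across v@22): 4 holes -> [(20, 21), (20, 22), (27, 21), (27, 22)]
Unfold 2 (reflect across h@16): 8 holes -> [(4, 21), (4, 22), (11, 21), (11, 22), (20, 21), (20, 22), (27, 21), (27, 22)]
Unfold 3 (reflect across v@20): 16 holes -> [(4, 17), (4, 18), (4, 21), (4, 22), (11, 17), (11, 18), (11, 21), (11, 22), (20, 17), (20, 18), (20, 21), (20, 22), (27, 17), (27, 18), (27, 21), (27, 22)]
Unfold 4 (reflect across v@24): 32 holes -> [(4, 17), (4, 18), (4, 21), (4, 22), (4, 25), (4, 26), (4, 29), (4, 30), (11, 17), (11, 18), (11, 21), (11, 22), (11, 25), (11, 26), (11, 29), (11, 30), (20, 17), (20, 18), (20, 21), (20, 22), (20, 25), (20, 26), (20, 29), (20, 30), (27, 17), (27, 18), (27, 21), (27, 22), (27, 25), (27, 26), (27, 29), (27, 30)]
Unfold 5 (reflect across v@16): 64 holes -> [(4, 1), (4, 2), (4, 5), (4, 6), (4, 9), (4, 10), (4, 13), (4, 14), (4, 17), (4, 18), (4, 21), (4, 22), (4, 25), (4, 26), (4, 29), (4, 30), (11, 1), (11, 2), (11, 5), (11, 6), (11, 9), (11, 10), (11, 13), (11, 14), (11, 17), (11, 18), (11, 21), (11, 22), (11, 25), (11, 26), (11, 29), (11, 30), (20, 1), (20, 2), (20, 5), (20, 6), (20, 9), (20, 10), (20, 13), (20, 14), (20, 17), (20, 18), (20, 21), (20, 22), (20, 25), (20, 26), (20, 29), (20, 30), (27, 1), (27, 2), (27, 5), (27, 6), (27, 9), (27, 10), (27, 13), (27, 14), (27, 17), (27, 18), (27, 21), (27, 22), (27, 25), (27, 26), (27, 29), (27, 30)]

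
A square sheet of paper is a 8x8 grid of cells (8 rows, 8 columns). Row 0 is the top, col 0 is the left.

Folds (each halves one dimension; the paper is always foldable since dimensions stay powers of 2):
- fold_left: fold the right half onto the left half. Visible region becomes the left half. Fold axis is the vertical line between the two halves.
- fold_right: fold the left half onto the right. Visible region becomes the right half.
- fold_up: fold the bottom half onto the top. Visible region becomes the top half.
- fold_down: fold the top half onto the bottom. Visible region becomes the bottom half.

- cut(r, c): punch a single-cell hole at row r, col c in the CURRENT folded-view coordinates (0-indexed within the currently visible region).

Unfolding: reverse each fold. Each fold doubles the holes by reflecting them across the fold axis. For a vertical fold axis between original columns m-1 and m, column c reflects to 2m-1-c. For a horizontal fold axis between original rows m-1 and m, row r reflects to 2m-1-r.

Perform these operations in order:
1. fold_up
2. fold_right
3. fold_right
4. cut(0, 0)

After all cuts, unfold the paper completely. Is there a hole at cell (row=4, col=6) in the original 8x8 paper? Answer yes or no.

Op 1 fold_up: fold axis h@4; visible region now rows[0,4) x cols[0,8) = 4x8
Op 2 fold_right: fold axis v@4; visible region now rows[0,4) x cols[4,8) = 4x4
Op 3 fold_right: fold axis v@6; visible region now rows[0,4) x cols[6,8) = 4x2
Op 4 cut(0, 0): punch at orig (0,6); cuts so far [(0, 6)]; region rows[0,4) x cols[6,8) = 4x2
Unfold 1 (reflect across v@6): 2 holes -> [(0, 5), (0, 6)]
Unfold 2 (reflect across v@4): 4 holes -> [(0, 1), (0, 2), (0, 5), (0, 6)]
Unfold 3 (reflect across h@4): 8 holes -> [(0, 1), (0, 2), (0, 5), (0, 6), (7, 1), (7, 2), (7, 5), (7, 6)]
Holes: [(0, 1), (0, 2), (0, 5), (0, 6), (7, 1), (7, 2), (7, 5), (7, 6)]

Answer: no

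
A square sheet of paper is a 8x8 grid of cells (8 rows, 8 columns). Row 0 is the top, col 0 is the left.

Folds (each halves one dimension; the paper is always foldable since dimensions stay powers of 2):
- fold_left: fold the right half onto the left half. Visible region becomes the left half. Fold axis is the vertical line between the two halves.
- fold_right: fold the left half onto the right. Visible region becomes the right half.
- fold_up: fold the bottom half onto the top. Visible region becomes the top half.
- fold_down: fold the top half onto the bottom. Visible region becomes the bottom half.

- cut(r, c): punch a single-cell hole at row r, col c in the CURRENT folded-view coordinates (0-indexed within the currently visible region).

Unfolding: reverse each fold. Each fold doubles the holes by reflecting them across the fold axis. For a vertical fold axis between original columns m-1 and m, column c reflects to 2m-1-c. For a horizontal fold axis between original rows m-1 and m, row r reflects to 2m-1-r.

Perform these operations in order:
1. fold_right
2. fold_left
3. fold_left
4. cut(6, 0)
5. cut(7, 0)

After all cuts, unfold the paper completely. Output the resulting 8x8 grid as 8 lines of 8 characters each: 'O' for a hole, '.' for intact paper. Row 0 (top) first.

Op 1 fold_right: fold axis v@4; visible region now rows[0,8) x cols[4,8) = 8x4
Op 2 fold_left: fold axis v@6; visible region now rows[0,8) x cols[4,6) = 8x2
Op 3 fold_left: fold axis v@5; visible region now rows[0,8) x cols[4,5) = 8x1
Op 4 cut(6, 0): punch at orig (6,4); cuts so far [(6, 4)]; region rows[0,8) x cols[4,5) = 8x1
Op 5 cut(7, 0): punch at orig (7,4); cuts so far [(6, 4), (7, 4)]; region rows[0,8) x cols[4,5) = 8x1
Unfold 1 (reflect across v@5): 4 holes -> [(6, 4), (6, 5), (7, 4), (7, 5)]
Unfold 2 (reflect across v@6): 8 holes -> [(6, 4), (6, 5), (6, 6), (6, 7), (7, 4), (7, 5), (7, 6), (7, 7)]
Unfold 3 (reflect across v@4): 16 holes -> [(6, 0), (6, 1), (6, 2), (6, 3), (6, 4), (6, 5), (6, 6), (6, 7), (7, 0), (7, 1), (7, 2), (7, 3), (7, 4), (7, 5), (7, 6), (7, 7)]

Answer: ........
........
........
........
........
........
OOOOOOOO
OOOOOOOO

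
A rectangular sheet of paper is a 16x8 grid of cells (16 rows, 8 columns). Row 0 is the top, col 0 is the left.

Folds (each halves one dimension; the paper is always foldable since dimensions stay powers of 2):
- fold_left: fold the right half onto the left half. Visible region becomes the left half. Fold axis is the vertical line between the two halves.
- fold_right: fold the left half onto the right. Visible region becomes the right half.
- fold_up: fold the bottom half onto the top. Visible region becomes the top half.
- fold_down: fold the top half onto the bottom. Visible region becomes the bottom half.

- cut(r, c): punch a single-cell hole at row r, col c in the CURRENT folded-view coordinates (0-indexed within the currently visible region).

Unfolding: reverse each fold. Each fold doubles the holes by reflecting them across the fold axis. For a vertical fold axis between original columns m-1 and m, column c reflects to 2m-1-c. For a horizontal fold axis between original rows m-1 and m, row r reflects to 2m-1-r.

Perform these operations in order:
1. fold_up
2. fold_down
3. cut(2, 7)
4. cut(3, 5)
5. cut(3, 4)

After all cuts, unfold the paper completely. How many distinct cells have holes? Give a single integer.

Op 1 fold_up: fold axis h@8; visible region now rows[0,8) x cols[0,8) = 8x8
Op 2 fold_down: fold axis h@4; visible region now rows[4,8) x cols[0,8) = 4x8
Op 3 cut(2, 7): punch at orig (6,7); cuts so far [(6, 7)]; region rows[4,8) x cols[0,8) = 4x8
Op 4 cut(3, 5): punch at orig (7,5); cuts so far [(6, 7), (7, 5)]; region rows[4,8) x cols[0,8) = 4x8
Op 5 cut(3, 4): punch at orig (7,4); cuts so far [(6, 7), (7, 4), (7, 5)]; region rows[4,8) x cols[0,8) = 4x8
Unfold 1 (reflect across h@4): 6 holes -> [(0, 4), (0, 5), (1, 7), (6, 7), (7, 4), (7, 5)]
Unfold 2 (reflect across h@8): 12 holes -> [(0, 4), (0, 5), (1, 7), (6, 7), (7, 4), (7, 5), (8, 4), (8, 5), (9, 7), (14, 7), (15, 4), (15, 5)]

Answer: 12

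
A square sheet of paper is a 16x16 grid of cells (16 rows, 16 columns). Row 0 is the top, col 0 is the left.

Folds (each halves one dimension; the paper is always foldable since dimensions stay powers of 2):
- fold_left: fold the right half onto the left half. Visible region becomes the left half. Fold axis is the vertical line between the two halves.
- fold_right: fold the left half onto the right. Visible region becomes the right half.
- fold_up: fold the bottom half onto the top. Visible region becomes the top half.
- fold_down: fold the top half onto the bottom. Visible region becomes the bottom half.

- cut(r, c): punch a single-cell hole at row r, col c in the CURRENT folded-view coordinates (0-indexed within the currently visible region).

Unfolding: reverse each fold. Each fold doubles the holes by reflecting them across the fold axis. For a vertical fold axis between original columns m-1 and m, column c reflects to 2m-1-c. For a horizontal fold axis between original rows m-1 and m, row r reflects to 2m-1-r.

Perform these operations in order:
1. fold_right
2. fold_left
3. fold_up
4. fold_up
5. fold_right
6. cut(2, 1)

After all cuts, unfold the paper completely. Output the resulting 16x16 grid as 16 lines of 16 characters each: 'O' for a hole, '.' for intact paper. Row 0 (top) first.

Op 1 fold_right: fold axis v@8; visible region now rows[0,16) x cols[8,16) = 16x8
Op 2 fold_left: fold axis v@12; visible region now rows[0,16) x cols[8,12) = 16x4
Op 3 fold_up: fold axis h@8; visible region now rows[0,8) x cols[8,12) = 8x4
Op 4 fold_up: fold axis h@4; visible region now rows[0,4) x cols[8,12) = 4x4
Op 5 fold_right: fold axis v@10; visible region now rows[0,4) x cols[10,12) = 4x2
Op 6 cut(2, 1): punch at orig (2,11); cuts so far [(2, 11)]; region rows[0,4) x cols[10,12) = 4x2
Unfold 1 (reflect across v@10): 2 holes -> [(2, 8), (2, 11)]
Unfold 2 (reflect across h@4): 4 holes -> [(2, 8), (2, 11), (5, 8), (5, 11)]
Unfold 3 (reflect across h@8): 8 holes -> [(2, 8), (2, 11), (5, 8), (5, 11), (10, 8), (10, 11), (13, 8), (13, 11)]
Unfold 4 (reflect across v@12): 16 holes -> [(2, 8), (2, 11), (2, 12), (2, 15), (5, 8), (5, 11), (5, 12), (5, 15), (10, 8), (10, 11), (10, 12), (10, 15), (13, 8), (13, 11), (13, 12), (13, 15)]
Unfold 5 (reflect across v@8): 32 holes -> [(2, 0), (2, 3), (2, 4), (2, 7), (2, 8), (2, 11), (2, 12), (2, 15), (5, 0), (5, 3), (5, 4), (5, 7), (5, 8), (5, 11), (5, 12), (5, 15), (10, 0), (10, 3), (10, 4), (10, 7), (10, 8), (10, 11), (10, 12), (10, 15), (13, 0), (13, 3), (13, 4), (13, 7), (13, 8), (13, 11), (13, 12), (13, 15)]

Answer: ................
................
O..OO..OO..OO..O
................
................
O..OO..OO..OO..O
................
................
................
................
O..OO..OO..OO..O
................
................
O..OO..OO..OO..O
................
................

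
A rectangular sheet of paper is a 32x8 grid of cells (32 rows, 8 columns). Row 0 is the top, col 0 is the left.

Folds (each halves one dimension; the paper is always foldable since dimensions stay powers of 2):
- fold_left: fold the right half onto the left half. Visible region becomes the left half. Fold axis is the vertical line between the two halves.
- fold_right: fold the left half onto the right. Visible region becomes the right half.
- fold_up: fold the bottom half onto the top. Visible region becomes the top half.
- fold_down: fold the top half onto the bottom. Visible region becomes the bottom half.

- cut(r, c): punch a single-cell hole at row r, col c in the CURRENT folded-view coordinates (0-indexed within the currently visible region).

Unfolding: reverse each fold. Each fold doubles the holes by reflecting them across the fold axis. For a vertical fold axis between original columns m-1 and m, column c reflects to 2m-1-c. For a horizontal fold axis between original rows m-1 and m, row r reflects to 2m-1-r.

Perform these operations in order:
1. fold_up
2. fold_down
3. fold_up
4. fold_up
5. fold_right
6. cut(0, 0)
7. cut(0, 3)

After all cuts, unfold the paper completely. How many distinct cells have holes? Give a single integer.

Op 1 fold_up: fold axis h@16; visible region now rows[0,16) x cols[0,8) = 16x8
Op 2 fold_down: fold axis h@8; visible region now rows[8,16) x cols[0,8) = 8x8
Op 3 fold_up: fold axis h@12; visible region now rows[8,12) x cols[0,8) = 4x8
Op 4 fold_up: fold axis h@10; visible region now rows[8,10) x cols[0,8) = 2x8
Op 5 fold_right: fold axis v@4; visible region now rows[8,10) x cols[4,8) = 2x4
Op 6 cut(0, 0): punch at orig (8,4); cuts so far [(8, 4)]; region rows[8,10) x cols[4,8) = 2x4
Op 7 cut(0, 3): punch at orig (8,7); cuts so far [(8, 4), (8, 7)]; region rows[8,10) x cols[4,8) = 2x4
Unfold 1 (reflect across v@4): 4 holes -> [(8, 0), (8, 3), (8, 4), (8, 7)]
Unfold 2 (reflect across h@10): 8 holes -> [(8, 0), (8, 3), (8, 4), (8, 7), (11, 0), (11, 3), (11, 4), (11, 7)]
Unfold 3 (reflect across h@12): 16 holes -> [(8, 0), (8, 3), (8, 4), (8, 7), (11, 0), (11, 3), (11, 4), (11, 7), (12, 0), (12, 3), (12, 4), (12, 7), (15, 0), (15, 3), (15, 4), (15, 7)]
Unfold 4 (reflect across h@8): 32 holes -> [(0, 0), (0, 3), (0, 4), (0, 7), (3, 0), (3, 3), (3, 4), (3, 7), (4, 0), (4, 3), (4, 4), (4, 7), (7, 0), (7, 3), (7, 4), (7, 7), (8, 0), (8, 3), (8, 4), (8, 7), (11, 0), (11, 3), (11, 4), (11, 7), (12, 0), (12, 3), (12, 4), (12, 7), (15, 0), (15, 3), (15, 4), (15, 7)]
Unfold 5 (reflect across h@16): 64 holes -> [(0, 0), (0, 3), (0, 4), (0, 7), (3, 0), (3, 3), (3, 4), (3, 7), (4, 0), (4, 3), (4, 4), (4, 7), (7, 0), (7, 3), (7, 4), (7, 7), (8, 0), (8, 3), (8, 4), (8, 7), (11, 0), (11, 3), (11, 4), (11, 7), (12, 0), (12, 3), (12, 4), (12, 7), (15, 0), (15, 3), (15, 4), (15, 7), (16, 0), (16, 3), (16, 4), (16, 7), (19, 0), (19, 3), (19, 4), (19, 7), (20, 0), (20, 3), (20, 4), (20, 7), (23, 0), (23, 3), (23, 4), (23, 7), (24, 0), (24, 3), (24, 4), (24, 7), (27, 0), (27, 3), (27, 4), (27, 7), (28, 0), (28, 3), (28, 4), (28, 7), (31, 0), (31, 3), (31, 4), (31, 7)]

Answer: 64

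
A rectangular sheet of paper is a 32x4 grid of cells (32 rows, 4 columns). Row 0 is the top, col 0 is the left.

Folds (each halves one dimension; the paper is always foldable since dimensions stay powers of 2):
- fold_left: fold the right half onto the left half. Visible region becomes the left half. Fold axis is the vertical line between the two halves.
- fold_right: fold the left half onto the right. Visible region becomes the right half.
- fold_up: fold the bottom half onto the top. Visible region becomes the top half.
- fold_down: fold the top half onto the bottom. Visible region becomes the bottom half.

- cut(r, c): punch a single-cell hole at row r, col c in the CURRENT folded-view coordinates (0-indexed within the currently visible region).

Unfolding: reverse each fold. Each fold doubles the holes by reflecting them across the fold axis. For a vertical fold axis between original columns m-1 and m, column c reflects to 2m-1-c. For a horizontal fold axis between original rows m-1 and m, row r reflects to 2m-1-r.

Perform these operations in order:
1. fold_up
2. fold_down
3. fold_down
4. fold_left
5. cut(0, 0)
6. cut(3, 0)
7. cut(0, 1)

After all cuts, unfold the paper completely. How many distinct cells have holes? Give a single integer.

Answer: 48

Derivation:
Op 1 fold_up: fold axis h@16; visible region now rows[0,16) x cols[0,4) = 16x4
Op 2 fold_down: fold axis h@8; visible region now rows[8,16) x cols[0,4) = 8x4
Op 3 fold_down: fold axis h@12; visible region now rows[12,16) x cols[0,4) = 4x4
Op 4 fold_left: fold axis v@2; visible region now rows[12,16) x cols[0,2) = 4x2
Op 5 cut(0, 0): punch at orig (12,0); cuts so far [(12, 0)]; region rows[12,16) x cols[0,2) = 4x2
Op 6 cut(3, 0): punch at orig (15,0); cuts so far [(12, 0), (15, 0)]; region rows[12,16) x cols[0,2) = 4x2
Op 7 cut(0, 1): punch at orig (12,1); cuts so far [(12, 0), (12, 1), (15, 0)]; region rows[12,16) x cols[0,2) = 4x2
Unfold 1 (reflect across v@2): 6 holes -> [(12, 0), (12, 1), (12, 2), (12, 3), (15, 0), (15, 3)]
Unfold 2 (reflect across h@12): 12 holes -> [(8, 0), (8, 3), (11, 0), (11, 1), (11, 2), (11, 3), (12, 0), (12, 1), (12, 2), (12, 3), (15, 0), (15, 3)]
Unfold 3 (reflect across h@8): 24 holes -> [(0, 0), (0, 3), (3, 0), (3, 1), (3, 2), (3, 3), (4, 0), (4, 1), (4, 2), (4, 3), (7, 0), (7, 3), (8, 0), (8, 3), (11, 0), (11, 1), (11, 2), (11, 3), (12, 0), (12, 1), (12, 2), (12, 3), (15, 0), (15, 3)]
Unfold 4 (reflect across h@16): 48 holes -> [(0, 0), (0, 3), (3, 0), (3, 1), (3, 2), (3, 3), (4, 0), (4, 1), (4, 2), (4, 3), (7, 0), (7, 3), (8, 0), (8, 3), (11, 0), (11, 1), (11, 2), (11, 3), (12, 0), (12, 1), (12, 2), (12, 3), (15, 0), (15, 3), (16, 0), (16, 3), (19, 0), (19, 1), (19, 2), (19, 3), (20, 0), (20, 1), (20, 2), (20, 3), (23, 0), (23, 3), (24, 0), (24, 3), (27, 0), (27, 1), (27, 2), (27, 3), (28, 0), (28, 1), (28, 2), (28, 3), (31, 0), (31, 3)]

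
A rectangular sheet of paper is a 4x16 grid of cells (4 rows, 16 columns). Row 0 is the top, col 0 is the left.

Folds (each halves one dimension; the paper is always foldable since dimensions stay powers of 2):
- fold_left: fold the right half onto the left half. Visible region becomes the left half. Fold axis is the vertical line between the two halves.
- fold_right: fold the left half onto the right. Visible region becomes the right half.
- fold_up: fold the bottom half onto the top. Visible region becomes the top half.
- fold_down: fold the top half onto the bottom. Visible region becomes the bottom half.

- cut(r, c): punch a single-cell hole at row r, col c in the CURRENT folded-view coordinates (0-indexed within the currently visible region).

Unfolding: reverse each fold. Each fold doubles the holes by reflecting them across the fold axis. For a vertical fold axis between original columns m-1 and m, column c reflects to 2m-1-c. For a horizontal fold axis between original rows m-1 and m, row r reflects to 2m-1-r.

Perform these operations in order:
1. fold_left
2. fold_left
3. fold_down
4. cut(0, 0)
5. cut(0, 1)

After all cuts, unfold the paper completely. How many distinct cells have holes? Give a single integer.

Op 1 fold_left: fold axis v@8; visible region now rows[0,4) x cols[0,8) = 4x8
Op 2 fold_left: fold axis v@4; visible region now rows[0,4) x cols[0,4) = 4x4
Op 3 fold_down: fold axis h@2; visible region now rows[2,4) x cols[0,4) = 2x4
Op 4 cut(0, 0): punch at orig (2,0); cuts so far [(2, 0)]; region rows[2,4) x cols[0,4) = 2x4
Op 5 cut(0, 1): punch at orig (2,1); cuts so far [(2, 0), (2, 1)]; region rows[2,4) x cols[0,4) = 2x4
Unfold 1 (reflect across h@2): 4 holes -> [(1, 0), (1, 1), (2, 0), (2, 1)]
Unfold 2 (reflect across v@4): 8 holes -> [(1, 0), (1, 1), (1, 6), (1, 7), (2, 0), (2, 1), (2, 6), (2, 7)]
Unfold 3 (reflect across v@8): 16 holes -> [(1, 0), (1, 1), (1, 6), (1, 7), (1, 8), (1, 9), (1, 14), (1, 15), (2, 0), (2, 1), (2, 6), (2, 7), (2, 8), (2, 9), (2, 14), (2, 15)]

Answer: 16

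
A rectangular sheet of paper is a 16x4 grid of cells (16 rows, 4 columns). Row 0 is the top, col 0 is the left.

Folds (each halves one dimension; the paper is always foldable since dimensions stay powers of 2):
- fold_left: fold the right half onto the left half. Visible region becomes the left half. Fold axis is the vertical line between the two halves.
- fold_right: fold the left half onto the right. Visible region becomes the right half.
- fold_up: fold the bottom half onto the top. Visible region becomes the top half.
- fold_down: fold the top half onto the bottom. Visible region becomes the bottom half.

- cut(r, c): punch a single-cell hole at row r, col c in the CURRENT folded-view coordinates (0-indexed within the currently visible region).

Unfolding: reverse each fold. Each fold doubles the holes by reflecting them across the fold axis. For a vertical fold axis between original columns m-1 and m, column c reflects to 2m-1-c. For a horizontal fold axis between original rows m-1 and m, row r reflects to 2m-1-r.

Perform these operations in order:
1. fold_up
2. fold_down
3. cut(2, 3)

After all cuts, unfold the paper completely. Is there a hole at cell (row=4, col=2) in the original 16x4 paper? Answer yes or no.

Op 1 fold_up: fold axis h@8; visible region now rows[0,8) x cols[0,4) = 8x4
Op 2 fold_down: fold axis h@4; visible region now rows[4,8) x cols[0,4) = 4x4
Op 3 cut(2, 3): punch at orig (6,3); cuts so far [(6, 3)]; region rows[4,8) x cols[0,4) = 4x4
Unfold 1 (reflect across h@4): 2 holes -> [(1, 3), (6, 3)]
Unfold 2 (reflect across h@8): 4 holes -> [(1, 3), (6, 3), (9, 3), (14, 3)]
Holes: [(1, 3), (6, 3), (9, 3), (14, 3)]

Answer: no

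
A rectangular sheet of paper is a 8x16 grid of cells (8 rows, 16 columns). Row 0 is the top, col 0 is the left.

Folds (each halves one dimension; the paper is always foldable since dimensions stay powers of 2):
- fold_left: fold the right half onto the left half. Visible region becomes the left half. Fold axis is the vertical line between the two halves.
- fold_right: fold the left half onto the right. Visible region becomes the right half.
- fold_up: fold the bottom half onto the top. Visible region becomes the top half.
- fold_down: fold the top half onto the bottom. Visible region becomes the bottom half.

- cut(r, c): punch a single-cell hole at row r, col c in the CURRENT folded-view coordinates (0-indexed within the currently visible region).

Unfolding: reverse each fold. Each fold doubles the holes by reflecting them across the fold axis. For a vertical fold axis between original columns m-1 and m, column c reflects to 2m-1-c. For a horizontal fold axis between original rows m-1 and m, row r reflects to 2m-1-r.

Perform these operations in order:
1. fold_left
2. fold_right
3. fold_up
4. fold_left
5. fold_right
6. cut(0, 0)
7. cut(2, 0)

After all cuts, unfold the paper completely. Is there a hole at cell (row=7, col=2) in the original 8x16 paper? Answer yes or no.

Op 1 fold_left: fold axis v@8; visible region now rows[0,8) x cols[0,8) = 8x8
Op 2 fold_right: fold axis v@4; visible region now rows[0,8) x cols[4,8) = 8x4
Op 3 fold_up: fold axis h@4; visible region now rows[0,4) x cols[4,8) = 4x4
Op 4 fold_left: fold axis v@6; visible region now rows[0,4) x cols[4,6) = 4x2
Op 5 fold_right: fold axis v@5; visible region now rows[0,4) x cols[5,6) = 4x1
Op 6 cut(0, 0): punch at orig (0,5); cuts so far [(0, 5)]; region rows[0,4) x cols[5,6) = 4x1
Op 7 cut(2, 0): punch at orig (2,5); cuts so far [(0, 5), (2, 5)]; region rows[0,4) x cols[5,6) = 4x1
Unfold 1 (reflect across v@5): 4 holes -> [(0, 4), (0, 5), (2, 4), (2, 5)]
Unfold 2 (reflect across v@6): 8 holes -> [(0, 4), (0, 5), (0, 6), (0, 7), (2, 4), (2, 5), (2, 6), (2, 7)]
Unfold 3 (reflect across h@4): 16 holes -> [(0, 4), (0, 5), (0, 6), (0, 7), (2, 4), (2, 5), (2, 6), (2, 7), (5, 4), (5, 5), (5, 6), (5, 7), (7, 4), (7, 5), (7, 6), (7, 7)]
Unfold 4 (reflect across v@4): 32 holes -> [(0, 0), (0, 1), (0, 2), (0, 3), (0, 4), (0, 5), (0, 6), (0, 7), (2, 0), (2, 1), (2, 2), (2, 3), (2, 4), (2, 5), (2, 6), (2, 7), (5, 0), (5, 1), (5, 2), (5, 3), (5, 4), (5, 5), (5, 6), (5, 7), (7, 0), (7, 1), (7, 2), (7, 3), (7, 4), (7, 5), (7, 6), (7, 7)]
Unfold 5 (reflect across v@8): 64 holes -> [(0, 0), (0, 1), (0, 2), (0, 3), (0, 4), (0, 5), (0, 6), (0, 7), (0, 8), (0, 9), (0, 10), (0, 11), (0, 12), (0, 13), (0, 14), (0, 15), (2, 0), (2, 1), (2, 2), (2, 3), (2, 4), (2, 5), (2, 6), (2, 7), (2, 8), (2, 9), (2, 10), (2, 11), (2, 12), (2, 13), (2, 14), (2, 15), (5, 0), (5, 1), (5, 2), (5, 3), (5, 4), (5, 5), (5, 6), (5, 7), (5, 8), (5, 9), (5, 10), (5, 11), (5, 12), (5, 13), (5, 14), (5, 15), (7, 0), (7, 1), (7, 2), (7, 3), (7, 4), (7, 5), (7, 6), (7, 7), (7, 8), (7, 9), (7, 10), (7, 11), (7, 12), (7, 13), (7, 14), (7, 15)]
Holes: [(0, 0), (0, 1), (0, 2), (0, 3), (0, 4), (0, 5), (0, 6), (0, 7), (0, 8), (0, 9), (0, 10), (0, 11), (0, 12), (0, 13), (0, 14), (0, 15), (2, 0), (2, 1), (2, 2), (2, 3), (2, 4), (2, 5), (2, 6), (2, 7), (2, 8), (2, 9), (2, 10), (2, 11), (2, 12), (2, 13), (2, 14), (2, 15), (5, 0), (5, 1), (5, 2), (5, 3), (5, 4), (5, 5), (5, 6), (5, 7), (5, 8), (5, 9), (5, 10), (5, 11), (5, 12), (5, 13), (5, 14), (5, 15), (7, 0), (7, 1), (7, 2), (7, 3), (7, 4), (7, 5), (7, 6), (7, 7), (7, 8), (7, 9), (7, 10), (7, 11), (7, 12), (7, 13), (7, 14), (7, 15)]

Answer: yes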